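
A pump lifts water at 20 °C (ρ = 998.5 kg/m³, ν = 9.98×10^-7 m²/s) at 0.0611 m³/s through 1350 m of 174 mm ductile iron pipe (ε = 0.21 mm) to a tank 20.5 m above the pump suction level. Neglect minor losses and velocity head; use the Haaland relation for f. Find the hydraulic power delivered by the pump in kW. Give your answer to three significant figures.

V = 4Q/(πD²) = 2.570 m/s; Re = 4.48×10^5; ε/D = 0.00121; f = 0.02112
h_f = f(L/D)V²/2g = 55.13 m
Total head H = z + h_f = 20.5 + 55.13 = 75.63 m
P_hyd = ρgQH = 998.5·9.81·0.0611·75.63 = 45.27 kW

P_hyd ≈ 45.3 kW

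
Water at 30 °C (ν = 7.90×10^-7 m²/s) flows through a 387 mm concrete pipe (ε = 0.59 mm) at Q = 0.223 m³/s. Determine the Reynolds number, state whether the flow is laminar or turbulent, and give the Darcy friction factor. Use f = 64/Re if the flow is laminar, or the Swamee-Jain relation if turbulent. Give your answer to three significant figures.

V = 4Q/(πD²) = 1.896 m/s
Re = VD/ν = 1.896·0.387/7.90×10^-7 = 9.29×10^5
Re > 4000 → turbulent; ε/D = 0.00152
Swamee-Jain: f = 0.02214

Re ≈ 9.29×10^5; turbulent; f ≈ 0.0221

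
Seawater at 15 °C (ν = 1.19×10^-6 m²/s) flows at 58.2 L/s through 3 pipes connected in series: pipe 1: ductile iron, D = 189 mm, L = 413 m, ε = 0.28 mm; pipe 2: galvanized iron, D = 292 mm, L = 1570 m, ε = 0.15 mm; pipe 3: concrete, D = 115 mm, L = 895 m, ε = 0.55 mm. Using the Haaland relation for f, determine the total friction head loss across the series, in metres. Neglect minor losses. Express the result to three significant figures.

Pipe 1: V = 2.074 m/s, Re = 3.29×10^5, ε/D = 0.00148, f = 0.02230, h_1 = f(L/D)V²/2g = 10.69 m
Pipe 2: V = 0.8691 m/s, Re = 2.13×10^5, ε/D = 5.14×10^-4, f = 0.01861, h_2 = f(L/D)V²/2g = 3.852 m
Pipe 3: V = 5.603 m/s, Re = 5.41×10^5, ε/D = 0.00478, f = 0.03019, h_3 = f(L/D)V²/2g = 376.0 m
Series → Q common, losses add: H = Σh = 390.5 m

H ≈ 391 m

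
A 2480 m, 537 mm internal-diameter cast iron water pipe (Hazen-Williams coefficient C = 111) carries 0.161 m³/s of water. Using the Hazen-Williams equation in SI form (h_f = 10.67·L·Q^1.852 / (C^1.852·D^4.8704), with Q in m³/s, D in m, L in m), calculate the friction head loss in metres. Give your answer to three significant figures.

h_f = 10.67·2480·0.161^1.852 / (111^1.852·0.537^4.8704) = 3.026 m

h_f ≈ 3.03 m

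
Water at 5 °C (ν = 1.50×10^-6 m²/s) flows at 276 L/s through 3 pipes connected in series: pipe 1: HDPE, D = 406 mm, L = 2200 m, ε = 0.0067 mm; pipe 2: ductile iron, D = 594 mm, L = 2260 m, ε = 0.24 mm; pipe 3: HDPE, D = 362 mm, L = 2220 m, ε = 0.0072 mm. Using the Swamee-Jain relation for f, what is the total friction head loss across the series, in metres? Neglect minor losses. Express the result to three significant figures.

H ≈ 48.7 m

Pipe 1: V = 2.132 m/s, Re = 5.77×10^5, ε/D = 1.65×10^-5, f = 0.01305, h_1 = f(L/D)V²/2g = 16.38 m
Pipe 2: V = 0.9960 m/s, Re = 3.94×10^5, ε/D = 4.04×10^-4, f = 0.01740, h_2 = f(L/D)V²/2g = 3.347 m
Pipe 3: V = 2.682 m/s, Re = 6.47×10^5, ε/D = 1.99×10^-5, f = 0.01287, h_3 = f(L/D)V²/2g = 28.93 m
Series → Q common, losses add: H = Σh = 48.66 m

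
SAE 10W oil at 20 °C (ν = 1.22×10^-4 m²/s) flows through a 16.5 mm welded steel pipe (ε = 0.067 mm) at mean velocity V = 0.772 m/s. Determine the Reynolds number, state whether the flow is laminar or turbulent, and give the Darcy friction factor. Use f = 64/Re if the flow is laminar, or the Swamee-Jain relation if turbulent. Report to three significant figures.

Re ≈ 104; laminar; f = 64/Re ≈ 0.613

Re = VD/ν = 0.7720·0.0165/1.22×10^-4 = 104
Re < 2300 → laminar → f = 64/Re = 0.6130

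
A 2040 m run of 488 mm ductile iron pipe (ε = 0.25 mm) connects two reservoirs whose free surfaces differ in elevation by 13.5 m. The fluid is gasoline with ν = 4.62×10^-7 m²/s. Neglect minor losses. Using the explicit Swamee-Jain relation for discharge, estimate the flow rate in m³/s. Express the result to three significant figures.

Q ≈ 0.361 m³/s

Swamee-Jain (Type II): Q = -0.965·√(gD⁵h_f/L)·ln[ε/(3.7D) + √(3.17ν²L/(gD³h_f))]
√(gD⁵h_f/L) = √(9.81·0.488⁵·13.5/2040) = 0.04239
ε/(3.7D) = 1.38×10^-4; √(3.17ν²L/(gD³h_f)) = 9.47×10^-6
Q = -0.965·0.04239·ln(1.479×10^-4) = 0.3607 m³/s
Check: V = 1.93 m/s, Re = 2.04×10^6, f = 0.01711, h_f = 13.6 m ≈ 13.5 m ✓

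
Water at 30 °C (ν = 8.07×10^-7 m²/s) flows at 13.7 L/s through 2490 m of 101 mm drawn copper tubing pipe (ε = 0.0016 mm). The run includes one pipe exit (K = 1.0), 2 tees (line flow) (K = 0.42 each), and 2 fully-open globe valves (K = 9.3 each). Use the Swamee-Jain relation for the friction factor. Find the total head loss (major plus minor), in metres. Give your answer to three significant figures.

H_L ≈ 59.9 m

V = 4Q/(πD²) = 1.710 m/s; V²/2g = 0.1490 m
Re = 2.14×10^5, ε/D = 1.58×10^-5 → f = 0.01548 (Swamee-Jain)
Major: h_f = f(L/D)·V²/2g = 0.01548·24653·0.1490 = 56.88 m
Minor: ΣK = 20.4; h_m = ΣK·V²/2g = 3.046 m
Total H_L = 56.88 + 3.046 = 59.92 m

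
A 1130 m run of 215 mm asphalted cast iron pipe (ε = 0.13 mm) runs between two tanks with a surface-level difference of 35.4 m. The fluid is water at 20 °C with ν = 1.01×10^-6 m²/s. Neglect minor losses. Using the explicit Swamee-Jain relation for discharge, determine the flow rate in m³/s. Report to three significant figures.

Swamee-Jain (Type II): Q = -0.965·√(gD⁵h_f/L)·ln[ε/(3.7D) + √(3.17ν²L/(gD³h_f))]
√(gD⁵h_f/L) = √(9.81·0.215⁵·35.4/1130) = 0.01188
ε/(3.7D) = 1.63×10^-4; √(3.17ν²L/(gD³h_f)) = 3.25×10^-5
Q = -0.965·0.01188·ln(1.960×10^-4) = 0.09789 m³/s
Check: V = 2.70 m/s, Re = 5.74×10^5, f = 0.01829, h_f = 35.6 m ≈ 35.4 m ✓

Q ≈ 0.0979 m³/s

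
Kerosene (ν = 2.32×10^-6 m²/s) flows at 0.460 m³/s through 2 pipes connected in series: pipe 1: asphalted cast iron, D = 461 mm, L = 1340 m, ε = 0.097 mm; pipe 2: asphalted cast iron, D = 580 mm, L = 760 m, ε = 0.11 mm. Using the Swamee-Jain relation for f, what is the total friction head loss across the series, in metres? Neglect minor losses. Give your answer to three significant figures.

H ≈ 20.6 m

Pipe 1: V = 2.756 m/s, Re = 5.48×10^5, ε/D = 2.10×10^-4, f = 0.01549, h_1 = f(L/D)V²/2g = 17.43 m
Pipe 2: V = 1.741 m/s, Re = 4.35×10^5, ε/D = 1.90×10^-4, f = 0.01561, h_2 = f(L/D)V²/2g = 3.160 m
Series → Q common, losses add: H = Σh = 20.59 m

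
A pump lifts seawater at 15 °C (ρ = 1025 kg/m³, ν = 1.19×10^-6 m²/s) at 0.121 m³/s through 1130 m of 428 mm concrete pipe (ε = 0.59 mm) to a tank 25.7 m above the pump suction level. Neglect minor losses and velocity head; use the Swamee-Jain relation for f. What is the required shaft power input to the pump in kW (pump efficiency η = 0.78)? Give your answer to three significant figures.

P_shaft ≈ 43.4 kW

V = 4Q/(πD²) = 0.8410 m/s; Re = 3.02×10^5; ε/D = 0.00138; f = 0.02218
h_f = f(L/D)V²/2g = 2.112 m
Total head H = z + h_f = 25.7 + 2.112 = 27.81 m
P_hyd = ρgQH = 1025·9.81·0.121·27.81 = 33.84 kW
P_shaft = P_hyd/η = 33.84/0.78 = 43.38 kW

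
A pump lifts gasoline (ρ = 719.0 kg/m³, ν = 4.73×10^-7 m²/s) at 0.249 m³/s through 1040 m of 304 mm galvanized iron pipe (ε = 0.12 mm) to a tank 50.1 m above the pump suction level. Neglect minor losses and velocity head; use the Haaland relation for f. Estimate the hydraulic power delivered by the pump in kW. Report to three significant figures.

V = 4Q/(πD²) = 3.431 m/s; Re = 2.20×10^6; ε/D = 3.95×10^-4; f = 0.01612
h_f = f(L/D)V²/2g = 33.08 m
Total head H = z + h_f = 50.1 + 33.08 = 83.18 m
P_hyd = ρgQH = 719.0·9.81·0.249·83.18 = 146.1 kW

P_hyd ≈ 146 kW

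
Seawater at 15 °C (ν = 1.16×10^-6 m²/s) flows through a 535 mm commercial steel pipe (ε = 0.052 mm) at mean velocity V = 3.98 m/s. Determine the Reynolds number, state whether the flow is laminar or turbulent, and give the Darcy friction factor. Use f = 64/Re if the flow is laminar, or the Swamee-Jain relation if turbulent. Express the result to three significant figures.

Re ≈ 1.84×10^6; turbulent; f ≈ 0.0129

Re = VD/ν = 3.980·0.535/1.16×10^-6 = 1.84×10^6
Re > 4000 → turbulent; ε/D = 9.72×10^-5
Swamee-Jain: f = 0.01289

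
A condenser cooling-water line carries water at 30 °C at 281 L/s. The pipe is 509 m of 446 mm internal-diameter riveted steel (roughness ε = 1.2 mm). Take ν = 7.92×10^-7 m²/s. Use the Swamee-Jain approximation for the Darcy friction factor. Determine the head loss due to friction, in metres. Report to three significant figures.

V = 4Q/(πD²) = 4·0.281/(π·0.446²) = 1.799 m/s
Re = VD/ν = 1.799·0.446/7.92×10^-7 = 1.01×10^6 → turbulent
ε/D = 1.2/446 = 0.00269
Swamee-Jain: f = 0.02560
h_f = f(L/D)V²/(2g) = 0.02560·(509/0.446)·1.799²/(2·9.81) = 4.817 m

h_f ≈ 4.82 m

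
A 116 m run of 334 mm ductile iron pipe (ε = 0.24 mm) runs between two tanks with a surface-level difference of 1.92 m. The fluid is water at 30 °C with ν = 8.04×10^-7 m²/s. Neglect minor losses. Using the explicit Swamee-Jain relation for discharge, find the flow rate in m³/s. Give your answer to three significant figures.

Swamee-Jain (Type II): Q = -0.965·√(gD⁵h_f/L)·ln[ε/(3.7D) + √(3.17ν²L/(gD³h_f))]
√(gD⁵h_f/L) = √(9.81·0.334⁵·1.92/116) = 0.02598
ε/(3.7D) = 1.94×10^-4; √(3.17ν²L/(gD³h_f)) = 1.84×10^-5
Q = -0.965·0.02598·ln(2.126×10^-4) = 0.2120 m³/s
Check: V = 2.42 m/s, Re = 1.01×10^6, f = 0.01863, h_f = 1.93 m ≈ 1.92 m ✓

Q ≈ 0.212 m³/s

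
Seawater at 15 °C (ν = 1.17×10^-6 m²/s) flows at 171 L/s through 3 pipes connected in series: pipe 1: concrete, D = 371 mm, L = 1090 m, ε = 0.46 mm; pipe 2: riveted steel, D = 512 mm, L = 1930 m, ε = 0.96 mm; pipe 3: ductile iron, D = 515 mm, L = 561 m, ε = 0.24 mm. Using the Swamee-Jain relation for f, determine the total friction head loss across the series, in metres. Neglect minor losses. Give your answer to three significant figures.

H ≈ 11.8 m

Pipe 1: V = 1.582 m/s, Re = 5.02×10^5, ε/D = 0.00124, f = 0.02134, h_1 = f(L/D)V²/2g = 7.995 m
Pipe 2: V = 0.8306 m/s, Re = 3.63×10^5, ε/D = 0.00187, f = 0.02368, h_2 = f(L/D)V²/2g = 3.139 m
Pipe 3: V = 0.8209 m/s, Re = 3.61×10^5, ε/D = 4.66×10^-4, f = 0.01790, h_3 = f(L/D)V²/2g = 0.6696 m
Series → Q common, losses add: H = Σh = 11.80 m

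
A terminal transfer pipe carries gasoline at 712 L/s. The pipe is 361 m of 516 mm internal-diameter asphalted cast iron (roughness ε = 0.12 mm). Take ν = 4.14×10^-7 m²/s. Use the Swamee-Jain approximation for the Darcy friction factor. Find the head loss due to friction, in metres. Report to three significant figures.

h_f ≈ 5.97 m

V = 4Q/(πD²) = 4·0.712/(π·0.516²) = 3.405 m/s
Re = VD/ν = 3.405·0.516/4.14×10^-7 = 4.24×10^6 → turbulent
ε/D = 0.12/516 = 2.33×10^-4
Swamee-Jain: f = 0.01444
h_f = f(L/D)V²/(2g) = 0.01444·(361/0.516)·3.405²/(2·9.81) = 5.970 m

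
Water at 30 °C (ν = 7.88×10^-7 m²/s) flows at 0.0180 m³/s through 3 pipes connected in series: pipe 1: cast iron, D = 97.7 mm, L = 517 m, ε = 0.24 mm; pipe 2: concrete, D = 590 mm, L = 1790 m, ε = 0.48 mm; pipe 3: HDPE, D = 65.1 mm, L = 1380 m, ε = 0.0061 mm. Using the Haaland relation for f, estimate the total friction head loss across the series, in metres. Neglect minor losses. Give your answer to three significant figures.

Pipe 1: V = 2.401 m/s, Re = 2.98×10^5, ε/D = 0.00246, f = 0.02527, h_1 = f(L/D)V²/2g = 39.29 m
Pipe 2: V = 0.06584 m/s, Re = 4.93×10^4, ε/D = 8.14×10^-4, f = 0.02324, h_2 = f(L/D)V²/2g = 0.01558 m
Pipe 3: V = 5.408 m/s, Re = 4.47×10^5, ε/D = 9.37×10^-5, f = 0.01439, h_3 = f(L/D)V²/2g = 454.6 m
Series → Q common, losses add: H = Σh = 493.9 m

H ≈ 494 m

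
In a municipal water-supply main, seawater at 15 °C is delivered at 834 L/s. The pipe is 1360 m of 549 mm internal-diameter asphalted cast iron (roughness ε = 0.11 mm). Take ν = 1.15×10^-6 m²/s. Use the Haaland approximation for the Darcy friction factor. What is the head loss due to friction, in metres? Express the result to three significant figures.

h_f ≈ 22.4 m

V = 4Q/(πD²) = 4·0.834/(π·0.549²) = 3.523 m/s
Re = VD/ν = 3.523·0.549/1.15×10^-6 = 1.68×10^6 → turbulent
ε/D = 0.11/549 = 2.00×10^-4
Haaland: f = 0.01429
h_f = f(L/D)V²/(2g) = 0.01429·(1360/0.549)·3.523²/(2·9.81) = 22.39 m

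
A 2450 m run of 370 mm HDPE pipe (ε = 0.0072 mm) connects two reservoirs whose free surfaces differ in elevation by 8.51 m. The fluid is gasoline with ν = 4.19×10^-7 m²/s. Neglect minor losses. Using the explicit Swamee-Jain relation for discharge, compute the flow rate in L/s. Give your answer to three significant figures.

Q ≈ 158 L/s

Swamee-Jain (Type II): Q = -0.965·√(gD⁵h_f/L)·ln[ε/(3.7D) + √(3.17ν²L/(gD³h_f))]
√(gD⁵h_f/L) = √(9.81·0.370⁵·8.51/2450) = 0.01537
ε/(3.7D) = 5.26×10^-6; √(3.17ν²L/(gD³h_f)) = 1.80×10^-5
Q = -0.965·0.01537·ln(2.322×10^-5) = 0.1583 m³/s
Check: V = 1.47 m/s, Re = 1.30×10^6, f = 0.01165, h_f = 8.52 m ≈ 8.51 m ✓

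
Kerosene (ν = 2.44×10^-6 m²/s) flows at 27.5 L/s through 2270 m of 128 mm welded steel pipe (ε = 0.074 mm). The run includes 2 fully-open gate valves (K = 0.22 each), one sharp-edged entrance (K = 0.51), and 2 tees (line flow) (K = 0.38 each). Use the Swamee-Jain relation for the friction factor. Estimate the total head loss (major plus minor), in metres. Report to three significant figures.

H_L ≈ 84.9 m

V = 4Q/(πD²) = 2.137 m/s; V²/2g = 0.2328 m
Re = 1.12×10^5, ε/D = 5.78×10^-4 → f = 0.02047 (Swamee-Jain)
Major: h_f = f(L/D)·V²/2g = 0.02047·17734·0.2328 = 84.50 m
Minor: ΣK = 1.71; h_m = ΣK·V²/2g = 0.3981 m
Total H_L = 84.50 + 0.3981 = 84.90 m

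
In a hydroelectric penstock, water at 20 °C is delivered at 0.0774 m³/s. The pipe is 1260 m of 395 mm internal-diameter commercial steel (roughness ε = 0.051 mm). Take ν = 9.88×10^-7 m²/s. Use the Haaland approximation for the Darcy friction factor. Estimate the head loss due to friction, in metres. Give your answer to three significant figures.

V = 4Q/(πD²) = 4·0.0774/(π·0.395²) = 0.6316 m/s
Re = VD/ν = 0.6316·0.395/9.88×10^-7 = 2.53×10^5 → turbulent
ε/D = 0.051/395 = 1.29×10^-4
Haaland: f = 0.01585
h_f = f(L/D)V²/(2g) = 0.01585·(1260/0.395)·0.6316²/(2·9.81) = 1.028 m

h_f ≈ 1.03 m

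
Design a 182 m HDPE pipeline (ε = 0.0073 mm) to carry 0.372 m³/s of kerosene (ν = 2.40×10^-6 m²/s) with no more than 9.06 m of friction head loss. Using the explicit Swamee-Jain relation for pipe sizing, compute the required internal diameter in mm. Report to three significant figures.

Swamee-Jain (Type III): D = 0.66·[ε^1.25·(LQ²/(gh_f))^4.75 + ν·Q^9.4·(L/(gh_f))^5.2]^0.04
LQ²/(gh_f) = 0.2834; L/(gh_f) = 2.048
Term 1 = ε^1.25·(…)^4.75 = 9.50×10^-10; Term 2 = ν·Q^9.4·(…)^5.2 = 9.16×10^-9
D = 0.66·(9.50×10^-10 + 9.16×10^-9)^0.04 = 0.3160 m = 316 mm
Check: V = 4.74 m/s, Re = 6.24×10^5, f = 0.01300, h_f = 8.58 m ≈ 9.06 m ✓

D ≈ 316 mm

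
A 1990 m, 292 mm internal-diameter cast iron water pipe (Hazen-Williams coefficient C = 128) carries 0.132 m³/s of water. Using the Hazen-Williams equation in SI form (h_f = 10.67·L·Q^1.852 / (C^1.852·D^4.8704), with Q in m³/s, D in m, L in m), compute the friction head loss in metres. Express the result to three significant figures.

h_f ≈ 25.1 m

h_f = 10.67·1990·0.132^1.852 / (128^1.852·0.292^4.8704) = 25.09 m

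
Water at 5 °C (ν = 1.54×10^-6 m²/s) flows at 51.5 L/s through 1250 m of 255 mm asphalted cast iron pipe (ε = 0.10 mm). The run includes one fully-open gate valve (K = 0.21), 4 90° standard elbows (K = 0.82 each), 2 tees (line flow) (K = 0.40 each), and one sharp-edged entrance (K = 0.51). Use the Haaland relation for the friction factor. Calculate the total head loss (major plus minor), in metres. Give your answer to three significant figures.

V = 4Q/(πD²) = 1.008 m/s; V²/2g = 0.05183 m
Re = 1.67×10^5, ε/D = 3.92×10^-4 → f = 0.01839 (Haaland)
Major: h_f = f(L/D)·V²/2g = 0.01839·4902·0.05183 = 4.672 m
Minor: ΣK = 4.80; h_m = ΣK·V²/2g = 0.2488 m
Total H_L = 4.672 + 0.2488 = 4.921 m

H_L ≈ 4.92 m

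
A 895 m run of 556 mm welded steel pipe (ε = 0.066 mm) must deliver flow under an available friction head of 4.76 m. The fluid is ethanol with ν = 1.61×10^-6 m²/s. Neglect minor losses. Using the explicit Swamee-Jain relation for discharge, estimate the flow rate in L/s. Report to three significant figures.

Swamee-Jain (Type II): Q = -0.965·√(gD⁵h_f/L)·ln[ε/(3.7D) + √(3.17ν²L/(gD³h_f))]
√(gD⁵h_f/L) = √(9.81·0.556⁵·4.76/895) = 0.05265
ε/(3.7D) = 3.21×10^-5; √(3.17ν²L/(gD³h_f)) = 3.03×10^-5
Q = -0.965·0.05265·ln(6.235×10^-5) = 0.4920 m³/s
Check: V = 2.03 m/s, Re = 7.00×10^5, f = 0.01420, h_f = 4.78 m ≈ 4.76 m ✓

Q ≈ 492 L/s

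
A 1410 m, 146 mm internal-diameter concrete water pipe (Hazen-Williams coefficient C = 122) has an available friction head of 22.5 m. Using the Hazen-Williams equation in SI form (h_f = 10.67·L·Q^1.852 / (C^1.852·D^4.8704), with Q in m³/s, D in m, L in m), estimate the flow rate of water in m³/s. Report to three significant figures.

Rearranging: Q = [h_f·C^1.852·D^4.8704 / (10.67·L)]^(1/1.852)
Q = [22.5·122^1.852·0.146^4.8704 / (10.67·1410)]^0.540 = 0.02308 m³/s

Q ≈ 0.0231 m³/s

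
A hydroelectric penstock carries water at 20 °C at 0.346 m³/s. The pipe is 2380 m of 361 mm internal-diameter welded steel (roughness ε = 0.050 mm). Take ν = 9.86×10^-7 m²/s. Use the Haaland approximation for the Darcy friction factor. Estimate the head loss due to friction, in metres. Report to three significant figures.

V = 4Q/(πD²) = 4·0.346/(π·0.361²) = 3.380 m/s
Re = VD/ν = 3.380·0.361/9.86×10^-7 = 1.24×10^6 → turbulent
ε/D = 0.050/361 = 1.39×10^-4
Haaland: f = 0.01368
h_f = f(L/D)V²/(2g) = 0.01368·(2380/0.361)·3.380²/(2·9.81) = 52.52 m

h_f ≈ 52.5 m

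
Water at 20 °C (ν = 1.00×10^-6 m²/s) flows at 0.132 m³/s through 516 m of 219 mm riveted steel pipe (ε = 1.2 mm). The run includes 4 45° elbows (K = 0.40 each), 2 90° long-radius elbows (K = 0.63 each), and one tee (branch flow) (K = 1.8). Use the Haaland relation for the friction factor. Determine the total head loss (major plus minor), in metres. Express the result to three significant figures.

H_L ≈ 49.2 m

V = 4Q/(πD²) = 3.504 m/s; V²/2g = 0.6259 m
Re = 7.67×10^5, ε/D = 0.00548 → f = 0.03140 (Haaland)
Major: h_f = f(L/D)·V²/2g = 0.03140·2356·0.6259 = 46.30 m
Minor: ΣK = 4.66; h_m = ΣK·V²/2g = 2.917 m
Total H_L = 46.30 + 2.917 = 49.22 m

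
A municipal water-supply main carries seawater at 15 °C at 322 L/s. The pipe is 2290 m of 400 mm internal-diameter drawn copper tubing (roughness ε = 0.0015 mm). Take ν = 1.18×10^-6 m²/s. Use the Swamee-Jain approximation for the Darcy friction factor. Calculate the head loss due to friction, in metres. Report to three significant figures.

V = 4Q/(πD²) = 4·0.322/(π·0.400²) = 2.562 m/s
Re = VD/ν = 2.562·0.400/1.18×10^-6 = 8.69×10^5 → turbulent
ε/D = 0.0015/400 = 3.75×10^-6
Swamee-Jain: f = 0.01197
h_f = f(L/D)V²/(2g) = 0.01197·(2290/0.400)·2.562²/(2·9.81) = 22.94 m

h_f ≈ 22.9 m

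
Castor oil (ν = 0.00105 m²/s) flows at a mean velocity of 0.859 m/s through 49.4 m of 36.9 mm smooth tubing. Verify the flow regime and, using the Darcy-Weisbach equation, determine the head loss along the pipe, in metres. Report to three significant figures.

Re = VD/ν = 0.859·0.03690/0.00105 = 30.2 → laminar (Re < 2300)
f = 64/Re = 2.120
h_f = f(L/D)V²/(2g) = 2.120·(49.4/0.03690)·0.859²/(2·9.81) = 106.7 m

h_f ≈ 107 m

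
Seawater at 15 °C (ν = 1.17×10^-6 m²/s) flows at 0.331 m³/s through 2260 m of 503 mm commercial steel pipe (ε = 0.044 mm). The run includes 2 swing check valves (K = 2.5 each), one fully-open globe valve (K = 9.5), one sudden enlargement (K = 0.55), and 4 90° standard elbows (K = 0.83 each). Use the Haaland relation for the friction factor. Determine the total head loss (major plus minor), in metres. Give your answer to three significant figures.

H_L ≈ 11.2 m

V = 4Q/(πD²) = 1.666 m/s; V²/2g = 0.1414 m
Re = 7.16×10^5, ε/D = 8.75×10^-5 → f = 0.01356 (Haaland)
Major: h_f = f(L/D)·V²/2g = 0.01356·4493·0.1414 = 8.617 m
Minor: ΣK = 18.4; h_m = ΣK·V²/2g = 2.598 m
Total H_L = 8.617 + 2.598 = 11.21 m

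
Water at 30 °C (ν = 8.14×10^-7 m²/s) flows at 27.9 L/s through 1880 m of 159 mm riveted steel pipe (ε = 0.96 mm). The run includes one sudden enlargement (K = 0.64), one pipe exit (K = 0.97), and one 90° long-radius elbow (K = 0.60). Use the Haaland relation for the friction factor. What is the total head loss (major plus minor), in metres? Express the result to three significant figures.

V = 4Q/(πD²) = 1.405 m/s; V²/2g = 0.1006 m
Re = 2.74×10^5, ε/D = 0.00604 → f = 0.03252 (Haaland)
Major: h_f = f(L/D)·V²/2g = 0.03252·11824·0.1006 = 38.70 m
Minor: ΣK = 2.21; h_m = ΣK·V²/2g = 0.2224 m
Total H_L = 38.70 + 0.2224 = 38.92 m

H_L ≈ 38.9 m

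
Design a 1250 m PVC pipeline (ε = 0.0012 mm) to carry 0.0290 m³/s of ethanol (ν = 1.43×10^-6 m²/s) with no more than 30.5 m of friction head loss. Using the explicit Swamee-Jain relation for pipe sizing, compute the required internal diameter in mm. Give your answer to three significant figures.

Swamee-Jain (Type III): D = 0.66·[ε^1.25·(LQ²/(gh_f))^4.75 + ν·Q^9.4·(L/(gh_f))^5.2]^0.04
LQ²/(gh_f) = 0.003513; L/(gh_f) = 4.178
Term 1 = ε^1.25·(…)^4.75 = 8.73×10^-20; Term 2 = ν·Q^9.4·(…)^5.2 = 8.53×10^-18
D = 0.66·(8.73×10^-20 + 8.53×10^-18)^0.04 = 0.1371 m = 137 mm
Check: V = 1.97 m/s, Re = 1.88×10^5, f = 0.01579, h_f = 28.3 m ≈ 30.5 m ✓

D ≈ 137 mm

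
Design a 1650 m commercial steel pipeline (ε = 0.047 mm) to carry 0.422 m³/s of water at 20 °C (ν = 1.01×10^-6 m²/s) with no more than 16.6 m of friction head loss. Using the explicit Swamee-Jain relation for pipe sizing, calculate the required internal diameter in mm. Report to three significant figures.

D ≈ 459 mm

Swamee-Jain (Type III): D = 0.66·[ε^1.25·(LQ²/(gh_f))^4.75 + ν·Q^9.4·(L/(gh_f))^5.2]^0.04
LQ²/(gh_f) = 1.804; L/(gh_f) = 10.13
Term 1 = ε^1.25·(…)^4.75 = 6.42×10^-5; Term 2 = ν·Q^9.4·(…)^5.2 = 5.15×10^-5
D = 0.66·(6.42×10^-5 + 5.15×10^-5)^0.04 = 0.4593 m = 459 mm
Check: V = 2.55 m/s, Re = 1.16×10^6, f = 0.01339, h_f = 15.9 m ≈ 16.6 m ✓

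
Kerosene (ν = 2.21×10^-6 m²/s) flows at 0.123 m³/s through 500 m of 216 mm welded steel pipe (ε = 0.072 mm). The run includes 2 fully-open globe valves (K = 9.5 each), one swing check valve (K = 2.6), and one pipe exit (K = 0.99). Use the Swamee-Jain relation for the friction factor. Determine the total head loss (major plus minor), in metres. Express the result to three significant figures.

V = 4Q/(πD²) = 3.357 m/s; V²/2g = 0.5743 m
Re = 3.28×10^5, ε/D = 3.33×10^-4 → f = 0.01716 (Swamee-Jain)
Major: h_f = f(L/D)·V²/2g = 0.01716·2315·0.5743 = 22.81 m
Minor: ΣK = 22.6; h_m = ΣK·V²/2g = 12.97 m
Total H_L = 22.81 + 12.97 = 35.78 m

H_L ≈ 35.8 m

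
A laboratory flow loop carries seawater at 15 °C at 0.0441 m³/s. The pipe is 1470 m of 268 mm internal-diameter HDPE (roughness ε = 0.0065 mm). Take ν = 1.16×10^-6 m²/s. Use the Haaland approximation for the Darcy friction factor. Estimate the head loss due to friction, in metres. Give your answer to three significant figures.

V = 4Q/(πD²) = 4·0.0441/(π·0.268²) = 0.7818 m/s
Re = VD/ν = 0.7818·0.268/1.16×10^-6 = 1.81×10^5 → turbulent
ε/D = 0.0065/268 = 2.43×10^-5
Haaland: f = 0.01595
h_f = f(L/D)V²/(2g) = 0.01595·(1470/0.268)·0.7818²/(2·9.81) = 2.726 m

h_f ≈ 2.73 m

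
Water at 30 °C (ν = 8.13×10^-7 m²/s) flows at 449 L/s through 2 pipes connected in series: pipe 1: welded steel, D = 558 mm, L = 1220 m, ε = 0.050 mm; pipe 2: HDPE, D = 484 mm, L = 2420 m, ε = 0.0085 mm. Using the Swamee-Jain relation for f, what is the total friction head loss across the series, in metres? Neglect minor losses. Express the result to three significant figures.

H ≈ 22.3 m

Pipe 1: V = 1.836 m/s, Re = 1.26×10^6, ε/D = 8.96×10^-5, f = 0.01310, h_1 = f(L/D)V²/2g = 4.921 m
Pipe 2: V = 2.440 m/s, Re = 1.45×10^6, ε/D = 1.76×10^-5, f = 0.01143, h_2 = f(L/D)V²/2g = 17.35 m
Series → Q common, losses add: H = Σh = 22.27 m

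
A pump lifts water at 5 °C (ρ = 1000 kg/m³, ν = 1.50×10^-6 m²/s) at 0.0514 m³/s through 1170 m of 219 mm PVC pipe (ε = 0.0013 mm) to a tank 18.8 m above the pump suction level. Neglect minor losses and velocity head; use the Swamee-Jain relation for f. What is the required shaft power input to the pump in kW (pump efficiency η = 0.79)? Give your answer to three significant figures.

V = 4Q/(πD²) = 1.365 m/s; Re = 1.99×10^5; ε/D = 5.94×10^-6; f = 0.01560
h_f = f(L/D)V²/2g = 7.908 m
Total head H = z + h_f = 18.8 + 7.908 = 26.71 m
P_hyd = ρgQH = 1000·9.81·0.0514·26.71 = 13.47 kW
P_shaft = P_hyd/η = 13.47/0.79 = 17.05 kW

P_shaft ≈ 17.0 kW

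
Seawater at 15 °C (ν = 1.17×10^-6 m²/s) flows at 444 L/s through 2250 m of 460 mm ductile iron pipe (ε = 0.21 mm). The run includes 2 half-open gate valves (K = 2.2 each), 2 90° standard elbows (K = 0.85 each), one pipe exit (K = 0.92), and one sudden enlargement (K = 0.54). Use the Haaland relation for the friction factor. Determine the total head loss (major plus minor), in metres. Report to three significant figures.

V = 4Q/(πD²) = 2.672 m/s; V²/2g = 0.3638 m
Re = 1.05×10^6, ε/D = 4.57×10^-4 → f = 0.01684 (Haaland)
Major: h_f = f(L/D)·V²/2g = 0.01684·4891·0.3638 = 29.97 m
Minor: ΣK = 7.56; h_m = ΣK·V²/2g = 2.750 m
Total H_L = 29.97 + 2.750 = 32.72 m

H_L ≈ 32.7 m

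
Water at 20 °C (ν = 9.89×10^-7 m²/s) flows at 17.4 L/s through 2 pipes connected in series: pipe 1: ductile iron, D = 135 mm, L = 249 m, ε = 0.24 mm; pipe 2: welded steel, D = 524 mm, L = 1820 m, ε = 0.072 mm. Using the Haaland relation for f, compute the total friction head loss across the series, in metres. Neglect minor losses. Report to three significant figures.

Pipe 1: V = 1.216 m/s, Re = 1.66×10^5, ε/D = 0.00178, f = 0.02376, h_1 = f(L/D)V²/2g = 3.301 m
Pipe 2: V = 0.08069 m/s, Re = 4.27×10^4, ε/D = 1.37×10^-4, f = 0.02182, h_2 = f(L/D)V²/2g = 0.02515 m
Series → Q common, losses add: H = Σh = 3.326 m

H ≈ 3.33 m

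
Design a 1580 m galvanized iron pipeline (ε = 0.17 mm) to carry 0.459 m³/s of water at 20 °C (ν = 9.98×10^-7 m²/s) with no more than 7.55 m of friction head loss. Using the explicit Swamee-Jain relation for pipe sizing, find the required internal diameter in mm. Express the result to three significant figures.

D ≈ 573 mm

Swamee-Jain (Type III): D = 0.66·[ε^1.25·(LQ²/(gh_f))^4.75 + ν·Q^9.4·(L/(gh_f))^5.2]^0.04
LQ²/(gh_f) = 4.494; L/(gh_f) = 21.33
Term 1 = ε^1.25·(…)^4.75 = 0.0244; Term 2 = ν·Q^9.4·(…)^5.2 = 0.00538
D = 0.66·(0.0244 + 0.00538)^0.04 = 0.5735 m = 573 mm
Check: V = 1.78 m/s, Re = 1.02×10^6, f = 0.01571, h_f = 6.97 m ≈ 7.55 m ✓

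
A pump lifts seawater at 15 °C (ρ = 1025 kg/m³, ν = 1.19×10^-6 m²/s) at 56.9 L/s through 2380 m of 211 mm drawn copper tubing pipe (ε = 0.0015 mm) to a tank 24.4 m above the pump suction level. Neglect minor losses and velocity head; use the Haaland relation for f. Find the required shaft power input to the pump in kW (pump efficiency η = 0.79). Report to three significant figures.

V = 4Q/(πD²) = 1.627 m/s; Re = 2.89×10^5; ε/D = 7.11×10^-6; f = 0.01450
h_f = f(L/D)V²/2g = 22.08 m
Total head H = z + h_f = 24.4 + 22.08 = 46.48 m
P_hyd = ρgQH = 1025·9.81·0.0569·46.48 = 26.59 kW
P_shaft = P_hyd/η = 26.59/0.79 = 33.66 kW

P_shaft ≈ 33.7 kW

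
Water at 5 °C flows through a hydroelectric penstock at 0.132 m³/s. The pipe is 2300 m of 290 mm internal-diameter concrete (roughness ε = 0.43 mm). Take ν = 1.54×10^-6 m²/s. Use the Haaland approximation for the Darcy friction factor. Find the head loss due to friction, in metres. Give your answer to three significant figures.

V = 4Q/(πD²) = 4·0.132/(π·0.290²) = 1.998 m/s
Re = VD/ν = 1.998·0.290/1.54×10^-6 = 3.76×10^5 → turbulent
ε/D = 0.43/290 = 0.00148
Haaland: f = 0.02223
h_f = f(L/D)V²/(2g) = 0.02223·(2300/0.290)·1.998²/(2·9.81) = 35.89 m

h_f ≈ 35.9 m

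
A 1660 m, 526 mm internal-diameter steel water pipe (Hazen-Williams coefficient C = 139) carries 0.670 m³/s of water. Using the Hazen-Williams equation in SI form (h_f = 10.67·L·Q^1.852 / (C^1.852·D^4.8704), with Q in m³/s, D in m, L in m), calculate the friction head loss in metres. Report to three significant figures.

h_f ≈ 20.7 m

h_f = 10.67·1660·0.670^1.852 / (139^1.852·0.526^4.8704) = 20.71 m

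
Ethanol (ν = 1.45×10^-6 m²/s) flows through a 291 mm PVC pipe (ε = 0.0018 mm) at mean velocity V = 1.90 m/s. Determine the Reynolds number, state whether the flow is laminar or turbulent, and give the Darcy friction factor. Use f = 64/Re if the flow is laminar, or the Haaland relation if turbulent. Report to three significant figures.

Re ≈ 3.81×10^5; turbulent; f ≈ 0.0138

Re = VD/ν = 1.900·0.291/1.45×10^-6 = 3.81×10^5
Re > 4000 → turbulent; ε/D = 6.19×10^-6
Haaland: f = 0.01378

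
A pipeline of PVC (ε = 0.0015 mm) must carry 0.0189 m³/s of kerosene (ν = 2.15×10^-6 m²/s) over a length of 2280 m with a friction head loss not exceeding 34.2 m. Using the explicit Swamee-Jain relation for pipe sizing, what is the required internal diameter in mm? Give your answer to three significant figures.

Swamee-Jain (Type III): D = 0.66·[ε^1.25·(LQ²/(gh_f))^4.75 + ν·Q^9.4·(L/(gh_f))^5.2]^0.04
LQ²/(gh_f) = 0.002428; L/(gh_f) = 6.796
Term 1 = ε^1.25·(…)^4.75 = 1.99×10^-20; Term 2 = ν·Q^9.4·(…)^5.2 = 2.88×10^-18
D = 0.66·(1.99×10^-20 + 2.88×10^-18)^0.04 = 0.1312 m = 131 mm
Check: V = 1.40 m/s, Re = 8.53×10^4, f = 0.01854, h_f = 32.1 m ≈ 34.2 m ✓

D ≈ 131 mm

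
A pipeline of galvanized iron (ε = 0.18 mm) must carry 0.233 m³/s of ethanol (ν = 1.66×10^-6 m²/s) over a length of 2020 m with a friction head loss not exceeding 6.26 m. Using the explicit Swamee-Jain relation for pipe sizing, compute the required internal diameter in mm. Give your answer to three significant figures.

Swamee-Jain (Type III): D = 0.66·[ε^1.25·(LQ²/(gh_f))^4.75 + ν·Q^9.4·(L/(gh_f))^5.2]^0.04
LQ²/(gh_f) = 1.786; L/(gh_f) = 32.89
Term 1 = ε^1.25·(…)^4.75 = 3.28×10^-4; Term 2 = ν·Q^9.4·(…)^5.2 = 1.45×10^-4
D = 0.66·(3.28×10^-4 + 1.45×10^-4)^0.04 = 0.4859 m = 486 mm
Check: V = 1.26 m/s, Re = 3.68×10^5, f = 0.01726, h_f = 5.77 m ≈ 6.26 m ✓

D ≈ 486 mm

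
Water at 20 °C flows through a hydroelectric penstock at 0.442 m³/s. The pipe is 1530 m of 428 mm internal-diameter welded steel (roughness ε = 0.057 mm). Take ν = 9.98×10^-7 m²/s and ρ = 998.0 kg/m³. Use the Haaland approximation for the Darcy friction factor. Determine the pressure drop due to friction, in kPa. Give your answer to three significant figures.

Δp ≈ 228 kPa

V = 4Q/(πD²) = 4·0.442/(π·0.428²) = 3.072 m/s
Re = VD/ν = 3.072·0.428/9.98×10^-7 = 1.32×10^6 → turbulent
ε/D = 0.057/428 = 1.33×10^-4
Haaland: f = 0.01356
h_f = f(L/D)V²/(2g) = 0.01356·(1530/0.428)·3.072²/(2·9.81) = 23.31 m
Δp = ρg·h_f = 998.0·9.81·23.31 = 228.2 kPa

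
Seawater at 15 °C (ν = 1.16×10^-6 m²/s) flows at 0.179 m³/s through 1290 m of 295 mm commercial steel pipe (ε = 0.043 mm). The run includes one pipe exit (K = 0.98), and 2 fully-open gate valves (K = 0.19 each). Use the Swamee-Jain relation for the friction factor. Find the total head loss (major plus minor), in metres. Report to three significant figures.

H_L ≈ 22.8 m

V = 4Q/(πD²) = 2.619 m/s; V²/2g = 0.3496 m
Re = 6.66×10^5, ε/D = 1.46×10^-4 → f = 0.01458 (Swamee-Jain)
Major: h_f = f(L/D)·V²/2g = 0.01458·4373·0.3496 = 22.29 m
Minor: ΣK = 1.36; h_m = ΣK·V²/2g = 0.4754 m
Total H_L = 22.29 + 0.4754 = 22.77 m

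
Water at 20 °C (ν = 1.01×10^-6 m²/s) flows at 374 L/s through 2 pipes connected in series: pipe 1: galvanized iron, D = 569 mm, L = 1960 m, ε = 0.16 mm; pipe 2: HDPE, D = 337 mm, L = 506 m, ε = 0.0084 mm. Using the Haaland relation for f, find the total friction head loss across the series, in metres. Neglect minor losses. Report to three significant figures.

H ≈ 21.4 m

Pipe 1: V = 1.471 m/s, Re = 8.29×10^5, ε/D = 2.81×10^-4, f = 0.01555, h_1 = f(L/D)V²/2g = 5.907 m
Pipe 2: V = 4.193 m/s, Re = 1.40×10^6, ε/D = 2.49×10^-5, f = 0.01154, h_2 = f(L/D)V²/2g = 15.53 m
Series → Q common, losses add: H = Σh = 21.44 m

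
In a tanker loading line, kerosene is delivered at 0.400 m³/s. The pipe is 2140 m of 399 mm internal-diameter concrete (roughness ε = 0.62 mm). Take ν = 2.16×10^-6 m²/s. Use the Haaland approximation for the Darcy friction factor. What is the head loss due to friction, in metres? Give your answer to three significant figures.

h_f ≈ 62.4 m

V = 4Q/(πD²) = 4·0.400/(π·0.399²) = 3.199 m/s
Re = VD/ν = 3.199·0.399/2.16×10^-6 = 5.91×10^5 → turbulent
ε/D = 0.62/399 = 0.00155
Haaland: f = 0.02229
h_f = f(L/D)V²/(2g) = 0.02229·(2140/0.399)·3.199²/(2·9.81) = 62.37 m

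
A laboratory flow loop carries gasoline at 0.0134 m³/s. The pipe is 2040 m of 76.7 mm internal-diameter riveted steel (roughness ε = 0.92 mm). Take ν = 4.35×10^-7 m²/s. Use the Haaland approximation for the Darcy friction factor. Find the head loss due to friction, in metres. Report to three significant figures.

V = 4Q/(πD²) = 4·0.0134/(π·0.0767²) = 2.900 m/s
Re = VD/ν = 2.900·0.0767/4.35×10^-7 = 5.11×10^5 → turbulent
ε/D = 0.92/76.7 = 0.0120
Haaland: f = 0.04053
h_f = f(L/D)V²/(2g) = 0.04053·(2040/0.0767)·2.900²/(2·9.81) = 462.1 m

h_f ≈ 462 m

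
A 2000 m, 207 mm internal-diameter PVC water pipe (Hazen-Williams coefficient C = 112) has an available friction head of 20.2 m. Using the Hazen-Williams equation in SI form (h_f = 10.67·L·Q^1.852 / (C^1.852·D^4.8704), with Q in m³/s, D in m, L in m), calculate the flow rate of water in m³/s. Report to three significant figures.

Rearranging: Q = [h_f·C^1.852·D^4.8704 / (10.67·L)]^(1/1.852)
Q = [20.2·112^1.852·0.207^4.8704 / (10.67·2000)]^0.540 = 0.04146 m³/s

Q ≈ 0.0415 m³/s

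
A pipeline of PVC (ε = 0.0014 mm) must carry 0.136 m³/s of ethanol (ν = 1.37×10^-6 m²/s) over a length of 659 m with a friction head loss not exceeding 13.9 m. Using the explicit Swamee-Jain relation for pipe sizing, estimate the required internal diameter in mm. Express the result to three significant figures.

Swamee-Jain (Type III): D = 0.66·[ε^1.25·(LQ²/(gh_f))^4.75 + ν·Q^9.4·(L/(gh_f))^5.2]^0.04
LQ²/(gh_f) = 0.08939; L/(gh_f) = 4.833
Term 1 = ε^1.25·(…)^4.75 = 5.03×10^-13; Term 2 = ν·Q^9.4·(…)^5.2 = 3.55×10^-11
D = 0.66·(5.03×10^-13 + 3.55×10^-11)^0.04 = 0.2522 m = 252 mm
Check: V = 2.72 m/s, Re = 5.01×10^5, f = 0.01318, h_f = 13.0 m ≈ 13.9 m ✓

D ≈ 252 mm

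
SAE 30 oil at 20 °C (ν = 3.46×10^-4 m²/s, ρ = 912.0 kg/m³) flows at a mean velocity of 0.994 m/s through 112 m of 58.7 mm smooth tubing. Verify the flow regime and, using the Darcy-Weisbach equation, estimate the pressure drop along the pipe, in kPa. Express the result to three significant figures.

Δp ≈ 326 kPa

Re = VD/ν = 0.994·0.05870/3.46×10^-4 = 169 → laminar (Re < 2300)
f = 64/Re = 0.3795
h_f = f(L/D)V²/(2g) = 0.3795·(112/0.05870)·0.994²/(2·9.81) = 36.47 m
Δp = ρg·h_f = 912.0·9.81·36.47 = 326.2 kPa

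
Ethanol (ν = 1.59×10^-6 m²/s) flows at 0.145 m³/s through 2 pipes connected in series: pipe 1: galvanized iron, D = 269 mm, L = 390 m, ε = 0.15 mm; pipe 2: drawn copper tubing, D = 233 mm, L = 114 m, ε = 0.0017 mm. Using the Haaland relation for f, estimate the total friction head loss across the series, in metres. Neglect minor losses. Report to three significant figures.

Pipe 1: V = 2.551 m/s, Re = 4.32×10^5, ε/D = 5.58×10^-4, f = 0.01805, h_1 = f(L/D)V²/2g = 8.682 m
Pipe 2: V = 3.401 m/s, Re = 4.98×10^5, ε/D = 7.30×10^-6, f = 0.01315, h_2 = f(L/D)V²/2g = 3.793 m
Series → Q common, losses add: H = Σh = 12.47 m

H ≈ 12.5 m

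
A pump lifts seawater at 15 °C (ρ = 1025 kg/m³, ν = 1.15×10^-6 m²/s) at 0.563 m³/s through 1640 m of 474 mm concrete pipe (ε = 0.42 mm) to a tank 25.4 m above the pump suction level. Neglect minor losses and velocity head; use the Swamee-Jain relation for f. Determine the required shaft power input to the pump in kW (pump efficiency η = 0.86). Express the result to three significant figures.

V = 4Q/(πD²) = 3.191 m/s; Re = 1.32×10^6; ε/D = 8.86×10^-4; f = 0.01940
h_f = f(L/D)V²/2g = 34.83 m
Total head H = z + h_f = 25.4 + 34.83 = 60.23 m
P_hyd = ρgQH = 1025·9.81·0.563·60.23 = 341.0 kW
P_shaft = P_hyd/η = 341.0/0.86 = 396.5 kW

P_shaft ≈ 396 kW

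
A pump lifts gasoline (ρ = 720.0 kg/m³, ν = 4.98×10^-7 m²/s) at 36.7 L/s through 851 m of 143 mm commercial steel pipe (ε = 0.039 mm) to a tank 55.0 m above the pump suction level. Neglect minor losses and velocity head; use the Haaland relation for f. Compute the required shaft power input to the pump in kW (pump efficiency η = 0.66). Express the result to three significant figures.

V = 4Q/(πD²) = 2.285 m/s; Re = 6.56×10^5; ε/D = 2.73×10^-4; f = 0.01566
h_f = f(L/D)V²/2g = 24.81 m
Total head H = z + h_f = 55.0 + 24.81 = 79.81 m
P_hyd = ρgQH = 720.0·9.81·0.0367·79.81 = 20.69 kW
P_shaft = P_hyd/η = 20.69/0.66 = 31.35 kW

P_shaft ≈ 31.3 kW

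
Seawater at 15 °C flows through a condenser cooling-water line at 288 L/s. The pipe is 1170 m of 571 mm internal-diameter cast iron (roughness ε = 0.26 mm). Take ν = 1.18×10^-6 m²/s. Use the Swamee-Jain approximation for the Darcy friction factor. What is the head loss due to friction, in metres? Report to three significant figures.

V = 4Q/(πD²) = 4·0.288/(π·0.571²) = 1.125 m/s
Re = VD/ν = 1.125·0.571/1.18×10^-6 = 5.44×10^5 → turbulent
ε/D = 0.26/571 = 4.55×10^-4
Swamee-Jain: f = 0.01741
h_f = f(L/D)V²/(2g) = 0.01741·(1170/0.571)·1.125²/(2·9.81) = 2.300 m

h_f ≈ 2.30 m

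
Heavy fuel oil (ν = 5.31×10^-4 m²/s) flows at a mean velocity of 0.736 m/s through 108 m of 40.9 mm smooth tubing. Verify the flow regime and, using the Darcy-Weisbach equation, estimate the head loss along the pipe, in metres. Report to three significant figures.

h_f ≈ 82.3 m

Re = VD/ν = 0.736·0.04090/5.31×10^-4 = 56.7 → laminar (Re < 2300)
f = 64/Re = 1.129
h_f = f(L/D)V²/(2g) = 1.129·(108/0.04090)·0.736²/(2·9.81) = 82.31 m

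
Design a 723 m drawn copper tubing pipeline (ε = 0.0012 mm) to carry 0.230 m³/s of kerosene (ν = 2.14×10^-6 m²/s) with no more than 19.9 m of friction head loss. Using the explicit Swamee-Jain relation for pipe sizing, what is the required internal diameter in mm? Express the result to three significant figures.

Swamee-Jain (Type III): D = 0.66·[ε^1.25·(LQ²/(gh_f))^4.75 + ν·Q^9.4·(L/(gh_f))^5.2]^0.04
LQ²/(gh_f) = 0.1959; L/(gh_f) = 3.704
Term 1 = ε^1.25·(…)^4.75 = 1.72×10^-11; Term 2 = ν·Q^9.4·(…)^5.2 = 1.94×10^-9
D = 0.66·(1.72×10^-11 + 1.94×10^-9)^0.04 = 0.2959 m = 296 mm
Check: V = 3.34 m/s, Re = 4.62×10^5, f = 0.01334, h_f = 18.6 m ≈ 19.9 m ✓

D ≈ 296 mm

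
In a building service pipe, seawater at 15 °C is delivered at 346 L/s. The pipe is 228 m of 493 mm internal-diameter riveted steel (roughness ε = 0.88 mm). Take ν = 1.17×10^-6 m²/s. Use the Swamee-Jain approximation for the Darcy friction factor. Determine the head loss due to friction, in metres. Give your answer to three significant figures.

V = 4Q/(πD²) = 4·0.346/(π·0.493²) = 1.813 m/s
Re = VD/ν = 1.813·0.493/1.17×10^-6 = 7.64×10^5 → turbulent
ε/D = 0.88/493 = 0.00178
Swamee-Jain: f = 0.02308
h_f = f(L/D)V²/(2g) = 0.02308·(228/0.493)·1.813²/(2·9.81) = 1.787 m

h_f ≈ 1.79 m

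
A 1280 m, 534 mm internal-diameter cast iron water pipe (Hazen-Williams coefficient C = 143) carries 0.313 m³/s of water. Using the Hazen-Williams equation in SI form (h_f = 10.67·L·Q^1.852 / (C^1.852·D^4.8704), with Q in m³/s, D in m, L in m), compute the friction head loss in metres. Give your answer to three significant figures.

h_f = 10.67·1280·0.313^1.852 / (143^1.852·0.534^4.8704) = 3.439 m

h_f ≈ 3.44 m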